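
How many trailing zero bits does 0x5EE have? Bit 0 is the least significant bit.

1

0x5EE = 10111101110
Trailing zeros: 1, so the lowest set bit is bit 1 (value 2).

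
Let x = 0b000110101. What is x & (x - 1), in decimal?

x = 110101 = 53
x - 1 = 110100
AND   = 110100 = 52
(x & (x - 1) clears the lowest set bit of x.)

52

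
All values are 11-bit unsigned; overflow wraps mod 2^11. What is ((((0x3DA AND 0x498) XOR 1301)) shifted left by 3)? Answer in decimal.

0x3DA = 01111011010
0x498 = 10010011000
→ AND → 00010011000 = 152
1301 = 10100010101
→ XOR → 10110001101 = 1421
→ shifted left by 3 (mod 2^11) → 10001101000 = 1128

1128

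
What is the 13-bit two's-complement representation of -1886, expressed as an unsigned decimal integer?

1886 in 13 bits: 0011101011110
Invert: 1100010100001
Add 1:  1100010100010 = 6306
(Check: 2^13 - 1886 = 8192 - 1886 = 6306.)

6306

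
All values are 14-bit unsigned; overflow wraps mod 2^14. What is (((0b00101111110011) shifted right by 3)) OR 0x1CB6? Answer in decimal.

7678

0b00101111110011 = 00101111110011
→ shifted right by 3 → 00000101111110 = 382
0x1CB6 = 01110010110110
→ OR → 01110111111110 = 7678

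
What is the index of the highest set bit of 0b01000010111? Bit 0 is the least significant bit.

0b01000010111 = 1000010111
The topmost 1 is at position 9 (since 2^9 = 512 ≤ 535 < 1024).

9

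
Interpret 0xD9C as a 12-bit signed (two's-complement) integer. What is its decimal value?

pattern = 110110011100 (MSB is 1 ⇒ negative)
Invert: 001001100011, add 1 → 001001100100 = 612, so the value is -612.
(Equivalently: 3484 - 2^12 = 3484 - 4096 = -612.)

-612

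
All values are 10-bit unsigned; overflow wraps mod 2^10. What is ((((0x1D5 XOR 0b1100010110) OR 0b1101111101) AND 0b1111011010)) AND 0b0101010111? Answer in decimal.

338

0x1D5 = 0111010101
0b1100010110 = 1100010110
→ XOR → 1011000011 = 707
0b1101111101 = 1101111101
→ OR → 1111111111 = 1023
0b1111011010 = 1111011010
→ AND → 1111011010 = 986
0b0101010111 = 0101010111
→ AND → 0101010010 = 338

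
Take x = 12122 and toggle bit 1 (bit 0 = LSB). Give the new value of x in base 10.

12120

x = 10111101011010
bit 1 is currently 1; toggle it via x ^ (1 << 1) = x ^ 2
→ 10111101011000 = 12120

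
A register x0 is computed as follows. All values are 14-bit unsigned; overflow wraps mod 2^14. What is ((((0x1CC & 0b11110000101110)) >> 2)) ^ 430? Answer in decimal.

0x1CC = 00000111001100
0b11110000101110 = 11110000101110
→ & → 00000000001100 = 12
→ >> 2 → 00000000000011 = 3
430 = 00000110101110
→ ^ → 00000110101101 = 429

429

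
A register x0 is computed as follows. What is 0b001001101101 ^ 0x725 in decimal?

a = 01001101101
0x725 = 11100100101
XOR → 10101001000 = 1352

1352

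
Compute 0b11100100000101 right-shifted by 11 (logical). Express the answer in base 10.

x = 11100100000101
shift right by 11 → 00000000000111 = 7
(equivalently, floor(14597 / 2048))

7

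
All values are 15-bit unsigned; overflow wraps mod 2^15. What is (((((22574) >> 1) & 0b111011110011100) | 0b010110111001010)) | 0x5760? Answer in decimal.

32766

22574 = 101100000101110
→ >> 1 → 010110000010111 = 11287
0b111011110011100 = 111011110011100
→ & → 010010000010100 = 9236
0b010110111001010 = 010110111001010
→ | → 010110111011110 = 11742
0x5760 = 101011101100000
→ | → 111111111111110 = 32766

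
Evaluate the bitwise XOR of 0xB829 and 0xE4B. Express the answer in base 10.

0xB829 = 1011100000101001
0xE4B = 0000111001001011
XOR → 1011011001100010 = 46690

46690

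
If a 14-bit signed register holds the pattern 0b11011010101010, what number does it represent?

-2390

pattern = 11011010101010 (MSB is 1 ⇒ negative)
Invert: 00100101010101, add 1 → 00100101010110 = 2390, so the value is -2390.
(Equivalently: 13994 - 2^14 = 13994 - 16384 = -2390.)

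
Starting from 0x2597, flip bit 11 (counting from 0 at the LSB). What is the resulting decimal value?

x = 10010110010111
bit 11 is currently 0; toggle it via x ^ (1 << 11) = x ^ 2048
→ 10110110010111 = 11671

11671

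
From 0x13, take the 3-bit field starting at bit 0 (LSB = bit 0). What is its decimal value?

v = 0000010011
Shift right by 0: 0000010011
Mask low 3 bits: 011 = 3

3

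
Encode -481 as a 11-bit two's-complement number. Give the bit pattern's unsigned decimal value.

1567

481 in 11 bits: 00111100001
Invert: 11000011110
Add 1:  11000011111 = 1567
(Check: 2^11 - 481 = 2048 - 481 = 1567.)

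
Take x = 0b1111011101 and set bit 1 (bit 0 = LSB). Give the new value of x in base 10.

x = 1111011101
bit 1 is currently 0; set it via x | (1 << 1) = x | 2
→ 1111011111 = 991

991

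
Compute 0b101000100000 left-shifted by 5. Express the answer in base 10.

82944

x = 00000101000100000
shift left by 5 → 10100010000000000 = 82944
(equivalently, 2592 × 2^5 = 2592 × 32)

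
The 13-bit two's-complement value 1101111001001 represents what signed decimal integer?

-1079

pattern = 1101111001001 (MSB is 1 ⇒ negative)
Invert: 0010000110110, add 1 → 0010000110111 = 1079, so the value is -1079.
(Equivalently: 7113 - 2^13 = 7113 - 8192 = -1079.)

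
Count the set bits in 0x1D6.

6

0x1D6 = 111010110
Count the 1s: 1 + 1 + 1 + 1 + 1 + 1 = 6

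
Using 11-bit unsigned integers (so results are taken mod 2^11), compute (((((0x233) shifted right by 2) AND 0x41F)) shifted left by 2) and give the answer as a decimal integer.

0x233 = 01000110011
→ shifted right by 2 → 00010001100 = 140
0x41F = 10000011111
→ AND → 00000001100 = 12
→ shifted left by 2 (mod 2^11) → 00000110000 = 48

48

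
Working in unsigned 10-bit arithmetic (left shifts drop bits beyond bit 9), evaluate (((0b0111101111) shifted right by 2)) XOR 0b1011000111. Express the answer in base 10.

700

0b0111101111 = 0111101111
→ shifted right by 2 → 0001111011 = 123
0b1011000111 = 1011000111
→ XOR → 1010111100 = 700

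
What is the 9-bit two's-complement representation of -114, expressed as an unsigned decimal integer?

398

114 in 9 bits: 001110010
Invert: 110001101
Add 1:  110001110 = 398
(Check: 2^9 - 114 = 512 - 114 = 398.)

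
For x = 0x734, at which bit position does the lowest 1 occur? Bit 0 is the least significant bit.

0x734 = 11100110100
Trailing zeros: 2, so the lowest set bit is bit 2 (value 4).

2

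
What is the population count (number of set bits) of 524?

524 = 1000001100
Count the 1s: 1 + 1 + 1 = 3

3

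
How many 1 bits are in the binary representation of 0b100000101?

3

n = 100000101
Count the 1s: 1 + 1 + 1 = 3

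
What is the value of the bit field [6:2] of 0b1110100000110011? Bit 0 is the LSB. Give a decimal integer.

12

v = 1110100000110011
Shift right by 2: 11101000001100
Mask low 5 bits: 01100 = 12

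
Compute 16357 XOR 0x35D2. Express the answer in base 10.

16357 = 11111111100101
0x35D2 = 11010111010010
XOR → 00101000110111 = 2615

2615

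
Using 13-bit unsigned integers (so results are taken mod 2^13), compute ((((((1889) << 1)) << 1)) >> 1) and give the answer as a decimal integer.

3778

1889 = 0011101100001
→ << 1 (mod 2^13) → 0111011000010 = 3778
→ << 1 (mod 2^13) → 1110110000100 = 7556
→ >> 1 → 0111011000010 = 3778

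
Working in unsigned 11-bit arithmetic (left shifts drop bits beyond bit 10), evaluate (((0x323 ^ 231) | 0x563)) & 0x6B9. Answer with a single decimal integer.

0x323 = 01100100011
231 = 00011100111
→ ^ → 01111000100 = 964
0x563 = 10101100011
→ | → 11111100111 = 2023
0x6B9 = 11010111001
→ & → 11010100001 = 1697

1697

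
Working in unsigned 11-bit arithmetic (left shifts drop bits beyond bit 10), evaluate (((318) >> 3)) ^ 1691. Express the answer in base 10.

318 = 00100111110
→ >> 3 → 00000100111 = 39
1691 = 11010011011
→ ^ → 11010111100 = 1724

1724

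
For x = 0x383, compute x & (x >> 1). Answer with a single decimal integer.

385

x = 1110000011 = 899
x>>1 = 0111000001
AND  = 0110000001 = 385
(x & (x >> 1) has a 1 wherever x has two consecutive 1 bits.)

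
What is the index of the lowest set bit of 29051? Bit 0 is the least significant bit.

0

29051 = 111000101111011
Trailing zeros: 0, so the lowest set bit is bit 0 (value 1).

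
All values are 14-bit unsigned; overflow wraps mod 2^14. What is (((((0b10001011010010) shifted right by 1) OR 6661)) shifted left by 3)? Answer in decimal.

7016

0b10001011010010 = 10001011010010
→ shifted right by 1 → 01000101101001 = 4457
6661 = 01101000000101
→ OR → 01101101101101 = 7021
→ shifted left by 3 (mod 2^14) → 01101101101000 = 7016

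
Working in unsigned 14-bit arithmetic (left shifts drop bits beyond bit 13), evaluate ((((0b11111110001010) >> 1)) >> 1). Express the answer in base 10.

0b11111110001010 = 11111110001010
→ >> 1 → 01111111000101 = 8133
→ >> 1 → 00111111100010 = 4066

4066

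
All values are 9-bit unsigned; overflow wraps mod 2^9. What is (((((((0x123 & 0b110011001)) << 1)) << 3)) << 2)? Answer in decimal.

64

0x123 = 100100011
0b110011001 = 110011001
→ & → 100000001 = 257
→ << 1 (mod 2^9) → 000000010 = 2
→ << 3 (mod 2^9) → 000010000 = 16
→ << 2 (mod 2^9) → 001000000 = 64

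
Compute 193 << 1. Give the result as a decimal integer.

193 = 011000001
shift left by 1 → 110000010 = 386
(equivalently, 193 × 2^1 = 193 × 2)

386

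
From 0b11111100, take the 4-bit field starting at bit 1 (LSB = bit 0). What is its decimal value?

v = 11111100
Shift right by 1: 1111110
Mask low 4 bits: 1110 = 14

14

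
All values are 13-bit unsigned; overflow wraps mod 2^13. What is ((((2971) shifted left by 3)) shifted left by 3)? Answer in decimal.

1728

2971 = 0101110011011
→ shifted left by 3 (mod 2^13) → 1110011011000 = 7384
→ shifted left by 3 (mod 2^13) → 0011011000000 = 1728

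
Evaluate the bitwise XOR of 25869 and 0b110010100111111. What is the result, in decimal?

25869 = 110010100001101
b = 110010100111111
XOR → 000000000110010 = 50

50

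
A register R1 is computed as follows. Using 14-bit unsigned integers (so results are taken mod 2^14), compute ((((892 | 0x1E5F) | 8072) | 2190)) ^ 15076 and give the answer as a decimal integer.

892 = 00001101111100
0x1E5F = 01111001011111
→ | → 01111101111111 = 8063
8072 = 01111110001000
→ | → 01111111111111 = 8191
2190 = 00100010001110
→ | → 01111111111111 = 8191
15076 = 11101011100100
→ ^ → 10010100011011 = 9499

9499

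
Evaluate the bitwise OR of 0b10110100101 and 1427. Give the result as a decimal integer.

a = 10110100101
1427 = 10110010011
 OR → 10110110111 = 1463

1463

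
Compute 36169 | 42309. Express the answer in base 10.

44365

36169 = 1000110101001001
42309 = 1010010101000101
 OR → 1010110101001101 = 44365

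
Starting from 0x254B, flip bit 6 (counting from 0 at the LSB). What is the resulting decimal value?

x = 0010010101001011
bit 6 is currently 1; toggle it via x ^ (1 << 6) = x ^ 64
→ 0010010100001011 = 9483

9483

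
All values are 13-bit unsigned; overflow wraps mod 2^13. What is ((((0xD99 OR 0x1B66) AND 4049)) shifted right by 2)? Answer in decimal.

1012

0xD99 = 0110110011001
0x1B66 = 1101101100110
→ OR → 1111111111111 = 8191
4049 = 0111111010001
→ AND → 0111111010001 = 4049
→ shifted right by 2 → 0001111110100 = 1012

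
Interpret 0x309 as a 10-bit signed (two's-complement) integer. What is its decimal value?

-247

pattern = 1100001001 (MSB is 1 ⇒ negative)
Invert: 0011110110, add 1 → 0011110111 = 247, so the value is -247.
(Equivalently: 777 - 2^10 = 777 - 1024 = -247.)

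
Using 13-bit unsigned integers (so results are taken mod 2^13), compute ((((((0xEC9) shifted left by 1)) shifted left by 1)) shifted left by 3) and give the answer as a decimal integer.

0xEC9 = 0111011001001
→ shifted left by 1 (mod 2^13) → 1110110010010 = 7570
→ shifted left by 1 (mod 2^13) → 1101100100100 = 6948
→ shifted left by 3 (mod 2^13) → 1100100100000 = 6432

6432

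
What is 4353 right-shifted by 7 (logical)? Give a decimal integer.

4353 = 1000100000001
shift right by 7 → 0000000100010 = 34
(equivalently, floor(4353 / 128))

34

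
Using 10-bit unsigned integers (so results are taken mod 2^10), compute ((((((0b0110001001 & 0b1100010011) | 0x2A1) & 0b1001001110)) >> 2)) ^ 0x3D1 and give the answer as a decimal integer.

0b0110001001 = 0110001001
0b1100010011 = 1100010011
→ & → 0100000001 = 257
0x2A1 = 1010100001
→ | → 1110100001 = 929
0b1001001110 = 1001001110
→ & → 1000000000 = 512
→ >> 2 → 0010000000 = 128
0x3D1 = 1111010001
→ ^ → 1101010001 = 849

849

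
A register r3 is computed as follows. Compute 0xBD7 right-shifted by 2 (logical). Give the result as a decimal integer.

0xBD7 = 101111010111
shift right by 2 → 001011110101 = 757
(equivalently, floor(3031 / 4))

757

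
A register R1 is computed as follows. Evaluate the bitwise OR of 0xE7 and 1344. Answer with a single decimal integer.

1511

0xE7 = 00011100111
1344 = 10101000000
 OR → 10111100111 = 1511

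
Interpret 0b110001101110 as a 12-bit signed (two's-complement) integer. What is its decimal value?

-914

pattern = 110001101110 (MSB is 1 ⇒ negative)
Invert: 001110010001, add 1 → 001110010010 = 914, so the value is -914.
(Equivalently: 3182 - 2^12 = 3182 - 4096 = -914.)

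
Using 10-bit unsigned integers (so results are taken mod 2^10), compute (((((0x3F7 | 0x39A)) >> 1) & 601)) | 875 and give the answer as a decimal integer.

891

0x3F7 = 1111110111
0x39A = 1110011010
→ | → 1111111111 = 1023
→ >> 1 → 0111111111 = 511
601 = 1001011001
→ & → 0001011001 = 89
875 = 1101101011
→ | → 1101111011 = 891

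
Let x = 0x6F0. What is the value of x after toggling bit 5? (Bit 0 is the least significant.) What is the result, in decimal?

x = 0011011110000
bit 5 is currently 1; toggle it via x ^ (1 << 5) = x ^ 32
→ 0011011010000 = 1744

1744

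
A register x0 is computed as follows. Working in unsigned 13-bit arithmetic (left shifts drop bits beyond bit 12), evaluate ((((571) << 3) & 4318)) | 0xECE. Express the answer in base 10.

7902

571 = 0001000111011
→ << 3 (mod 2^13) → 1000111011000 = 4568
4318 = 1000011011110
→ & → 1000011011000 = 4312
0xECE = 0111011001110
→ | → 1111011011110 = 7902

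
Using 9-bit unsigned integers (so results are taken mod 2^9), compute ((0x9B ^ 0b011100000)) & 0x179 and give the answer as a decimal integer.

121

0x9B = 010011011
0b011100000 = 011100000
→ ^ → 001111011 = 123
0x179 = 101111001
→ & → 001111001 = 121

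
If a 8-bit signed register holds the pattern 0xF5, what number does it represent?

-11

pattern = 11110101 (MSB is 1 ⇒ negative)
Invert: 00001010, add 1 → 00001011 = 11, so the value is -11.
(Equivalently: 245 - 2^8 = 245 - 256 = -11.)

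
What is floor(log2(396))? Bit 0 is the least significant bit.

396 = 110001100
The topmost 1 is at position 8 (since 2^8 = 256 ≤ 396 < 512).

8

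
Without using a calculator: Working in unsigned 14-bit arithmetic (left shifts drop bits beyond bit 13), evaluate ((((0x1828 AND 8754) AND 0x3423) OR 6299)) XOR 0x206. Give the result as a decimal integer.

0x1828 = 01100000101000
8754 = 10001000110010
→ AND → 00000000100000 = 32
0x3423 = 11010000100011
→ AND → 00000000100000 = 32
6299 = 01100010011011
→ OR → 01100010111011 = 6331
0x206 = 00001000000110
→ XOR → 01101010111101 = 6845

6845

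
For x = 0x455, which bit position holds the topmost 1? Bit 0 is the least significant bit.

10

0x455 = 10001010101
The topmost 1 is at position 10 (since 2^10 = 1024 ≤ 1109 < 2048).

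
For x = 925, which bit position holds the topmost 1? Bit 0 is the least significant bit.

925 = 1110011101
The topmost 1 is at position 9 (since 2^9 = 512 ≤ 925 < 1024).

9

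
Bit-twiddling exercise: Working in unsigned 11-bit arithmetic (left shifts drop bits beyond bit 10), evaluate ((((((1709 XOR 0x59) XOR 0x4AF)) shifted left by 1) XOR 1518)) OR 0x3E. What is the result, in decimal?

1709 = 11010101101
0x59 = 00001011001
→ XOR → 11011110100 = 1780
0x4AF = 10010101111
→ XOR → 01001011011 = 603
→ shifted left by 1 (mod 2^11) → 10010110110 = 1206
1518 = 10111101110
→ XOR → 00101011000 = 344
0x3E = 00000111110
→ OR → 00101111110 = 382

382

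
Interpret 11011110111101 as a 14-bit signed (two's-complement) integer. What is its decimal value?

-2115

pattern = 11011110111101 (MSB is 1 ⇒ negative)
Invert: 00100001000010, add 1 → 00100001000011 = 2115, so the value is -2115.
(Equivalently: 14269 - 2^14 = 14269 - 16384 = -2115.)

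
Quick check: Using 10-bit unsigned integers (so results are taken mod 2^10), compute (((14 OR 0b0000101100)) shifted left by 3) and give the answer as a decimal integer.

368

14 = 0000001110
0b0000101100 = 0000101100
→ OR → 0000101110 = 46
→ shifted left by 3 (mod 2^10) → 0101110000 = 368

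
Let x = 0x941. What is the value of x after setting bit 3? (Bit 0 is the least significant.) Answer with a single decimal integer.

2377

x = 100101000001
bit 3 is currently 0; set it via x | (1 << 3) = x | 8
→ 100101001001 = 2377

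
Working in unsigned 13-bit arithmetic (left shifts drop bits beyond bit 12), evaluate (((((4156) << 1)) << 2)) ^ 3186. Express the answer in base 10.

3474

4156 = 1000000111100
→ << 1 (mod 2^13) → 0000001111000 = 120
→ << 2 (mod 2^13) → 0000111100000 = 480
3186 = 0110001110010
→ ^ → 0110110010010 = 3474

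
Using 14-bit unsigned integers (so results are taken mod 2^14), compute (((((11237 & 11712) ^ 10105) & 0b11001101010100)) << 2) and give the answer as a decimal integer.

2112

11237 = 10101111100101
11712 = 10110111000000
→ & → 10100111000000 = 10688
10105 = 10011101111001
→ ^ → 00111010111001 = 3769
0b11001101010100 = 11001101010100
→ & → 00001000010000 = 528
→ << 2 (mod 2^14) → 00100001000000 = 2112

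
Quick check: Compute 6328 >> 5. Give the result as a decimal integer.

197

6328 = 1100010111000
shift right by 5 → 0000011000101 = 197
(equivalently, floor(6328 / 32))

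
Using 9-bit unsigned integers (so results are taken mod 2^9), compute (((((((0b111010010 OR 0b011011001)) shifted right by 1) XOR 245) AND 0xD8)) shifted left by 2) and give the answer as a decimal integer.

0b111010010 = 111010010
0b011011001 = 011011001
→ OR → 111011011 = 475
→ shifted right by 1 → 011101101 = 237
245 = 011110101
→ XOR → 000011000 = 24
0xD8 = 011011000
→ AND → 000011000 = 24
→ shifted left by 2 (mod 2^9) → 001100000 = 96

96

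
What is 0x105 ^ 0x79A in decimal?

1695

0x105 = 00100000101
0x79A = 11110011010
XOR → 11010011111 = 1695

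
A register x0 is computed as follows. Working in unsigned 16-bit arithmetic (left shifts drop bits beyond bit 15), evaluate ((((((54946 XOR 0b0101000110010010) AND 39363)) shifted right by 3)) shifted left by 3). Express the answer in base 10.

33024

54946 = 1101011010100010
0b0101000110010010 = 0101000110010010
→ XOR → 1000011100110000 = 34608
39363 = 1001100111000011
→ AND → 1000000100000000 = 33024
→ shifted right by 3 → 0001000000100000 = 4128
→ shifted left by 3 (mod 2^16) → 1000000100000000 = 33024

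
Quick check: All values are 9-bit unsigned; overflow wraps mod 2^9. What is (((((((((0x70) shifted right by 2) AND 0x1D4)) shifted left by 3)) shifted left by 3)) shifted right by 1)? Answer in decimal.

0x70 = 001110000
→ shifted right by 2 → 000011100 = 28
0x1D4 = 111010100
→ AND → 000010100 = 20
→ shifted left by 3 (mod 2^9) → 010100000 = 160
→ shifted left by 3 (mod 2^9) → 100000000 = 256
→ shifted right by 1 → 010000000 = 128

128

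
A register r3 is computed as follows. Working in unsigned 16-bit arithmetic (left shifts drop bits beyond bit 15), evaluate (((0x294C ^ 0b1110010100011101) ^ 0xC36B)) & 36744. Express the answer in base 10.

3848

0x294C = 0010100101001100
0b1110010100011101 = 1110010100011101
→ ^ → 1100110001010001 = 52305
0xC36B = 1100001101101011
→ ^ → 0000111100111010 = 3898
36744 = 1000111110001000
→ & → 0000111100001000 = 3848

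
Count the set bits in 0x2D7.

7

0x2D7 = 1011010111
Count the 1s: 1 + 1 + 1 + 1 + 1 + 1 + 1 = 7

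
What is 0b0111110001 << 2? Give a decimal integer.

x = 00111110001
shift left by 2 → 11111000100 = 1988
(equivalently, 497 × 2^2 = 497 × 4)

1988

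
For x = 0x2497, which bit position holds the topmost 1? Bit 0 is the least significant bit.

13

0x2497 = 10010010010111
The topmost 1 is at position 13 (since 2^13 = 8192 ≤ 9367 < 16384).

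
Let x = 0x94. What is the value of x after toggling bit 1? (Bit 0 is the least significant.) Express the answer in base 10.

x = 10010100
bit 1 is currently 0; toggle it via x ^ (1 << 1) = x ^ 2
→ 10010110 = 150

150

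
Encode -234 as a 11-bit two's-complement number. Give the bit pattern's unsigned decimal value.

1814

234 in 11 bits: 00011101010
Invert: 11100010101
Add 1:  11100010110 = 1814
(Check: 2^11 - 234 = 2048 - 234 = 1814.)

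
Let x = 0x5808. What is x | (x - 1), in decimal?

22543

x = 101100000001000 = 22536
x - 1 = 101100000000111
OR    = 101100000001111 = 22543
(x | (x - 1) sets all bits below the lowest set bit.)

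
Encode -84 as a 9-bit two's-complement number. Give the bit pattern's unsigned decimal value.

84 in 9 bits: 001010100
Invert: 110101011
Add 1:  110101100 = 428
(Check: 2^9 - 84 = 512 - 84 = 428.)

428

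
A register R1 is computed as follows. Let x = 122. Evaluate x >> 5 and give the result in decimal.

122 = 1111010
shift right by 5 → 0000011 = 3
(equivalently, floor(122 / 32))

3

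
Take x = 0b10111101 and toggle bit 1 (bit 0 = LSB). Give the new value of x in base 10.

191

x = 10111101
bit 1 is currently 0; toggle it via x ^ (1 << 1) = x ^ 2
→ 10111111 = 191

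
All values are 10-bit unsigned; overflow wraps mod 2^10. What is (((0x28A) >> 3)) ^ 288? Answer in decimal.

369

0x28A = 1010001010
→ >> 3 → 0001010001 = 81
288 = 0100100000
→ ^ → 0101110001 = 369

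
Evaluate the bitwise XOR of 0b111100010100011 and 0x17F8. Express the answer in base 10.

28507

a = 111100010100011
0x17F8 = 001011111111000
XOR → 110111101011011 = 28507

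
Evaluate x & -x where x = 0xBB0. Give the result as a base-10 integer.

x = 101110110000 = 2992
-x (two's complement) = …010001010000
AND   = 000000010000 = 16
(x & -x isolates the lowest set bit of x.)

16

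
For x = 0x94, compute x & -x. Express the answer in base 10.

4

x = 10010100 = 148
-x (two's complement) = …01101100
AND   = 00000100 = 4
(x & -x isolates the lowest set bit of x.)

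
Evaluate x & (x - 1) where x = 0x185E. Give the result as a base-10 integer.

6236

x = 1100001011110 = 6238
x - 1 = 1100001011101
AND   = 1100001011100 = 6236
(x & (x - 1) clears the lowest set bit of x.)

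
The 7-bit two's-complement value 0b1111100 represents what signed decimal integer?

pattern = 1111100 (MSB is 1 ⇒ negative)
Invert: 0000011, add 1 → 0000100 = 4, so the value is -4.
(Equivalently: 124 - 2^7 = 124 - 128 = -4.)

-4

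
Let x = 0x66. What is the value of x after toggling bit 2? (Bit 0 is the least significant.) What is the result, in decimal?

98

x = 0001100110
bit 2 is currently 1; toggle it via x ^ (1 << 2) = x ^ 4
→ 0001100010 = 98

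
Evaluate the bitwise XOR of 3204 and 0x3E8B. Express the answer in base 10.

3204 = 00110010000100
0x3E8B = 11111010001011
XOR → 11001000001111 = 12815

12815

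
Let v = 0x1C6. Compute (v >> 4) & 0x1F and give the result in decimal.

28

v = 111000110
Shift right by 4: 11100
Mask low 5 bits: 11100 = 28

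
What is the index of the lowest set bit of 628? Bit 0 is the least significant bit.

2

628 = 1001110100
Trailing zeros: 2, so the lowest set bit is bit 2 (value 4).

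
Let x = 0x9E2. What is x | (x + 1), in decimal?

x = 100111100010 = 2530
x + 1 = 100111100011
OR    = 100111100011 = 2531
(x | (x + 1) sets the lowest cleared bit.)

2531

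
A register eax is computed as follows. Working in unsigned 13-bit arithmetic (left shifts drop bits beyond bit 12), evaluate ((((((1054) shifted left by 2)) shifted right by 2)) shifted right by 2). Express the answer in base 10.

1054 = 0010000011110
→ shifted left by 2 (mod 2^13) → 1000001111000 = 4216
→ shifted right by 2 → 0010000011110 = 1054
→ shifted right by 2 → 0000100000111 = 263

263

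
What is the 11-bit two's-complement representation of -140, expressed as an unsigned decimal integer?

1908

140 in 11 bits: 00010001100
Invert: 11101110011
Add 1:  11101110100 = 1908
(Check: 2^11 - 140 = 2048 - 140 = 1908.)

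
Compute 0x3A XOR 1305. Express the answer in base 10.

0x3A = 00000111010
1305 = 10100011001
XOR → 10100100011 = 1315

1315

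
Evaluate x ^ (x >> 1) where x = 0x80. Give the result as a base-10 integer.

x = 10000000 = 128
x>>1 = 01000000
XOR  = 11000000 = 192
(x ^ (x >> 1) gives the standard binary-reflected Gray code of x.)

192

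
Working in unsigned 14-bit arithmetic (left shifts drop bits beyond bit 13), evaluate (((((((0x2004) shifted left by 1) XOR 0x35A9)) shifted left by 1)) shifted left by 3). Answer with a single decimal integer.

0x2004 = 10000000000100
→ shifted left by 1 (mod 2^14) → 00000000001000 = 8
0x35A9 = 11010110101001
→ XOR → 11010110100001 = 13729
→ shifted left by 1 (mod 2^14) → 10101101000010 = 11074
→ shifted left by 3 (mod 2^14) → 01101000010000 = 6672

6672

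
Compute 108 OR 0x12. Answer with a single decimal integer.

126

108 = 1101100
0x12 = 0010010
 OR → 1111110 = 126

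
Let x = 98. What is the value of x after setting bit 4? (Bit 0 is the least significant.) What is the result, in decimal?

114

x = 001100010
bit 4 is currently 0; set it via x | (1 << 4) = x | 16
→ 001110010 = 114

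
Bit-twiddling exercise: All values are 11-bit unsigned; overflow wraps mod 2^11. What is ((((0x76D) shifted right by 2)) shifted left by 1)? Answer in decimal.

0x76D = 11101101101
→ shifted right by 2 → 00111011011 = 475
→ shifted left by 1 (mod 2^11) → 01110110110 = 950

950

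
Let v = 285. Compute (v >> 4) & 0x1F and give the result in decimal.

17

v = 100011101
Shift right by 4: 10001
Mask low 5 bits: 10001 = 17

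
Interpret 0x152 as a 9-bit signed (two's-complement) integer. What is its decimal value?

-174

pattern = 101010010 (MSB is 1 ⇒ negative)
Invert: 010101101, add 1 → 010101110 = 174, so the value is -174.
(Equivalently: 338 - 2^9 = 338 - 512 = -174.)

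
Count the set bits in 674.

4

674 = 1010100010
Count the 1s: 1 + 1 + 1 + 1 = 4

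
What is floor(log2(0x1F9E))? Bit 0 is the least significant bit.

12

0x1F9E = 1111110011110
The topmost 1 is at position 12 (since 2^12 = 4096 ≤ 8094 < 8192).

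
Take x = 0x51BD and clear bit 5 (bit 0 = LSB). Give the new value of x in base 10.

20893

x = 0101000110111101
bit 5 is currently 1; clear it via x & ~(1 << 5) = x & ~32
→ 0101000110011101 = 20893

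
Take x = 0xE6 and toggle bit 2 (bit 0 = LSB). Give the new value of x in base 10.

x = 11100110
bit 2 is currently 1; toggle it via x ^ (1 << 2) = x ^ 4
→ 11100010 = 226

226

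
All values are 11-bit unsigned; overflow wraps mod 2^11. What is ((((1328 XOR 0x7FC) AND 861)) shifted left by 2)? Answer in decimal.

304

1328 = 10100110000
0x7FC = 11111111100
→ XOR → 01011001100 = 716
861 = 01101011101
→ AND → 01001001100 = 588
→ shifted left by 2 (mod 2^11) → 00100110000 = 304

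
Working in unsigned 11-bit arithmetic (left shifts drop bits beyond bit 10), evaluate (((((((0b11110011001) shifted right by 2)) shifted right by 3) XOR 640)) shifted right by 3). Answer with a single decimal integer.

0b11110011001 = 11110011001
→ shifted right by 2 → 00111100110 = 486
→ shifted right by 3 → 00000111100 = 60
640 = 01010000000
→ XOR → 01010111100 = 700
→ shifted right by 3 → 00001010111 = 87

87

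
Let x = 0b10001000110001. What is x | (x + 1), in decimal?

8755

x = 10001000110001 = 8753
x + 1 = 10001000110010
OR    = 10001000110011 = 8755
(x | (x + 1) sets the lowest cleared bit.)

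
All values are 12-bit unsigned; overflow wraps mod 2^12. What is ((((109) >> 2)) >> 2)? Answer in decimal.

109 = 000001101101
→ >> 2 → 000000011011 = 27
→ >> 2 → 000000000110 = 6

6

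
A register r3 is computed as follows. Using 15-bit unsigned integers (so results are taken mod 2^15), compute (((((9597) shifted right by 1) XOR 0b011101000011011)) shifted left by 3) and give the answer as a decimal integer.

17704

9597 = 010010101111101
→ shifted right by 1 → 001001010111110 = 4798
0b011101000011011 = 011101000011011
→ XOR → 010100010100101 = 10405
→ shifted left by 3 (mod 2^15) → 100010100101000 = 17704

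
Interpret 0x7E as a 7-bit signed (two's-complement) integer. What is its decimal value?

-2

pattern = 1111110 (MSB is 1 ⇒ negative)
Invert: 0000001, add 1 → 0000010 = 2, so the value is -2.
(Equivalently: 126 - 2^7 = 126 - 128 = -2.)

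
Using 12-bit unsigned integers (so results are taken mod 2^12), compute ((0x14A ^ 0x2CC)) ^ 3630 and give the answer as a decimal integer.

0x14A = 000101001010
0x2CC = 001011001100
→ ^ → 001110000110 = 902
3630 = 111000101110
→ ^ → 110110101000 = 3496

3496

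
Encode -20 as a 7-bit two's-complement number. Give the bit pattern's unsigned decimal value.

108

20 in 7 bits: 0010100
Invert: 1101011
Add 1:  1101100 = 108
(Check: 2^7 - 20 = 128 - 20 = 108.)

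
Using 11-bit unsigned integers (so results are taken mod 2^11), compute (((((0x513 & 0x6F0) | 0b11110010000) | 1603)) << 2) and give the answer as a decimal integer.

1868

0x513 = 10100010011
0x6F0 = 11011110000
→ & → 10000010000 = 1040
0b11110010000 = 11110010000
→ | → 11110010000 = 1936
1603 = 11001000011
→ | → 11111010011 = 2003
→ << 2 (mod 2^11) → 11101001100 = 1868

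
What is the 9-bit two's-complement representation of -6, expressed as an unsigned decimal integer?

6 in 9 bits: 000000110
Invert: 111111001
Add 1:  111111010 = 506
(Check: 2^9 - 6 = 512 - 6 = 506.)

506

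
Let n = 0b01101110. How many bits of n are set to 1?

n = 1101110
Count the 1s: 1 + 1 + 1 + 1 + 1 = 5

5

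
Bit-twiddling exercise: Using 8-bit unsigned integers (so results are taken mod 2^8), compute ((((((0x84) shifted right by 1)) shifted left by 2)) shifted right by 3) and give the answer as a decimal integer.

0x84 = 10000100
→ shifted right by 1 → 01000010 = 66
→ shifted left by 2 (mod 2^8) → 00001000 = 8
→ shifted right by 3 → 00000001 = 1

1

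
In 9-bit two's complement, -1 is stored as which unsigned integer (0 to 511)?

511

1 in 9 bits: 000000001
Invert: 111111110
Add 1:  111111111 = 511
(Check: 2^9 - 1 = 512 - 1 = 511.)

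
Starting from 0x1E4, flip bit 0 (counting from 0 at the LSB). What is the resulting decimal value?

485

x = 111100100
bit 0 is currently 0; toggle it via x ^ (1 << 0) = x ^ 1
→ 111100101 = 485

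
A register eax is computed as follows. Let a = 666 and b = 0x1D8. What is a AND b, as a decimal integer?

152

666 = 1010011010
0x1D8 = 0111011000
AND → 0010011000 = 152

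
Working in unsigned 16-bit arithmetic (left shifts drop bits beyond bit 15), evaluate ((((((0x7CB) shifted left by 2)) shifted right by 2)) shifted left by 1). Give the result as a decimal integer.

3990

0x7CB = 0000011111001011
→ shifted left by 2 (mod 2^16) → 0001111100101100 = 7980
→ shifted right by 2 → 0000011111001011 = 1995
→ shifted left by 1 (mod 2^16) → 0000111110010110 = 3990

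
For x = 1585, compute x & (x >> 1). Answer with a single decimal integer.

528

x = 11000110001 = 1585
x>>1 = 01100011000
AND  = 01000010000 = 528
(x & (x >> 1) has a 1 wherever x has two consecutive 1 bits.)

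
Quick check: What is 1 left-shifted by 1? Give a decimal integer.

2

1 = 01
shift left by 1 → 10 = 2
(equivalently, 1 × 2^1 = 1 × 2)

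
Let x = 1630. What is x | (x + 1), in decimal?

1631

x = 11001011110 = 1630
x + 1 = 11001011111
OR    = 11001011111 = 1631
(x | (x + 1) sets the lowest cleared bit.)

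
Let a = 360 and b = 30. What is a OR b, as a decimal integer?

360 = 101101000
30 = 000011110
 OR → 101111110 = 382

382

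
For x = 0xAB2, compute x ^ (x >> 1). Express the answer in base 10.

4075

x = 101010110010 = 2738
x>>1 = 010101011001
XOR  = 111111101011 = 4075
(x ^ (x >> 1) gives the standard binary-reflected Gray code of x.)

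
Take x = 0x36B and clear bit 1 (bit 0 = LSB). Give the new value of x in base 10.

x = 1101101011
bit 1 is currently 1; clear it via x & ~(1 << 1) = x & ~2
→ 1101101001 = 873

873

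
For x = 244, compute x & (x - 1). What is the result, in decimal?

240

x = 11110100 = 244
x - 1 = 11110011
AND   = 11110000 = 240
(x & (x - 1) clears the lowest set bit of x.)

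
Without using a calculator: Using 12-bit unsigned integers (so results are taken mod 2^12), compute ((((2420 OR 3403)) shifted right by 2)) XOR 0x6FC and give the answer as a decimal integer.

2420 = 100101110100
3403 = 110101001011
→ OR → 110101111111 = 3455
→ shifted right by 2 → 001101011111 = 863
0x6FC = 011011111100
→ XOR → 010110100011 = 1443

1443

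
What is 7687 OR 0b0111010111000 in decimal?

7687 = 1111000000111
b = 0111010111000
 OR → 1111010111111 = 7871

7871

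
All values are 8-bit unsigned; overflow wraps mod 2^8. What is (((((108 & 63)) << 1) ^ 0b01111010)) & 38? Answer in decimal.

34

108 = 01101100
63 = 00111111
→ & → 00101100 = 44
→ << 1 (mod 2^8) → 01011000 = 88
0b01111010 = 01111010
→ ^ → 00100010 = 34
38 = 00100110
→ & → 00100010 = 34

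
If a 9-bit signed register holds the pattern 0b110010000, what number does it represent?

pattern = 110010000 (MSB is 1 ⇒ negative)
Invert: 001101111, add 1 → 001110000 = 112, so the value is -112.
(Equivalently: 400 - 2^9 = 400 - 512 = -112.)

-112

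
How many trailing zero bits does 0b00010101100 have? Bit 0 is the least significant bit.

2

0b00010101100 = 10101100
Trailing zeros: 2, so the lowest set bit is bit 2 (value 4).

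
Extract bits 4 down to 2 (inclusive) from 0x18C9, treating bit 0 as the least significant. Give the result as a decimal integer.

2

v = 001100011001001
Shift right by 2: 0011000110010
Mask low 3 bits: 010 = 2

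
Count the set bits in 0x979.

0x979 = 100101111001
Count the 1s: 1 + 1 + 1 + 1 + 1 + 1 + 1 = 7

7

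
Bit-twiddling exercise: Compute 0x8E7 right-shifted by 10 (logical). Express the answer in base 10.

2

0x8E7 = 100011100111
shift right by 10 → 000000000010 = 2
(equivalently, floor(2279 / 1024))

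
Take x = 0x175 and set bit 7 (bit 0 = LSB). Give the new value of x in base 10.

x = 00101110101
bit 7 is currently 0; set it via x | (1 << 7) = x | 128
→ 00111110101 = 501

501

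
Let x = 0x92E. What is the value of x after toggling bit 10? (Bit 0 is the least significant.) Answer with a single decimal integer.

3374

x = 0100100101110
bit 10 is currently 0; toggle it via x ^ (1 << 10) = x ^ 1024
→ 0110100101110 = 3374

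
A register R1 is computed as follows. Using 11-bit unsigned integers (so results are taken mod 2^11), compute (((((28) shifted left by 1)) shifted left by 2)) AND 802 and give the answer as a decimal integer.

32

28 = 00000011100
→ shifted left by 1 (mod 2^11) → 00000111000 = 56
→ shifted left by 2 (mod 2^11) → 00011100000 = 224
802 = 01100100010
→ AND → 00000100000 = 32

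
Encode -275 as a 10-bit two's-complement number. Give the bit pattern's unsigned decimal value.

275 in 10 bits: 0100010011
Invert: 1011101100
Add 1:  1011101101 = 749
(Check: 2^10 - 275 = 1024 - 275 = 749.)

749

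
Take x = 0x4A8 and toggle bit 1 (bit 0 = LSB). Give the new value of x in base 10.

1194

x = 010010101000
bit 1 is currently 0; toggle it via x ^ (1 << 1) = x ^ 2
→ 010010101010 = 1194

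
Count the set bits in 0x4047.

0x4047 = 100000001000111
Count the 1s: 1 + 1 + 1 + 1 + 1 = 5

5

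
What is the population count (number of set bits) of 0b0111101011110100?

n = 111101011110100
Count the 1s: 1 + 1 + 1 + 1 + 1 + 1 + 1 + 1 + 1 + 1 = 10

10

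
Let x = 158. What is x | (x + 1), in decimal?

159

x = 10011110 = 158
x + 1 = 10011111
OR    = 10011111 = 159
(x | (x + 1) sets the lowest cleared bit.)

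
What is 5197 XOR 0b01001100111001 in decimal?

1908

5197 = 1010001001101
b = 1001100111001
XOR → 0011101110100 = 1908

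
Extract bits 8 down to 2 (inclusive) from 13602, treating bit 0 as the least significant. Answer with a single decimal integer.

72

v = 11010100100010
Shift right by 2: 110101001000
Mask low 7 bits: 1001000 = 72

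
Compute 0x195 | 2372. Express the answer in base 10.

2517

0x195 = 000110010101
2372 = 100101000100
 OR → 100111010101 = 2517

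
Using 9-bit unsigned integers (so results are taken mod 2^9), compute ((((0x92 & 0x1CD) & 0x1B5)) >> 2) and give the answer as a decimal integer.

0x92 = 010010010
0x1CD = 111001101
→ & → 010000000 = 128
0x1B5 = 110110101
→ & → 010000000 = 128
→ >> 2 → 000100000 = 32

32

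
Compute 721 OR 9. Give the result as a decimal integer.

721 = 1011010001
9 = 0000001001
 OR → 1011011001 = 729

729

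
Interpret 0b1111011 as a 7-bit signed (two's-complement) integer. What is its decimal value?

pattern = 1111011 (MSB is 1 ⇒ negative)
Invert: 0000100, add 1 → 0000101 = 5, so the value is -5.
(Equivalently: 123 - 2^7 = 123 - 128 = -5.)

-5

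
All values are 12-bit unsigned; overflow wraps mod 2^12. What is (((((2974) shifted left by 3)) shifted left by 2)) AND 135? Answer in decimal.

2974 = 101110011110
→ shifted left by 3 (mod 2^12) → 110011110000 = 3312
→ shifted left by 2 (mod 2^12) → 001111000000 = 960
135 = 000010000111
→ AND → 000010000000 = 128

128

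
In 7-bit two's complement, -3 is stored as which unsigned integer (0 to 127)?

125

3 in 7 bits: 0000011
Invert: 1111100
Add 1:  1111101 = 125
(Check: 2^7 - 3 = 128 - 3 = 125.)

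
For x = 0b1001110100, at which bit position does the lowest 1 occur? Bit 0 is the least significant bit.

2

0b1001110100 = 1001110100
Trailing zeros: 2, so the lowest set bit is bit 2 (value 4).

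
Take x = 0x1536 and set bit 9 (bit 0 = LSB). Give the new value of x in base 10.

x = 1010100110110
bit 9 is currently 0; set it via x | (1 << 9) = x | 512
→ 1011100110110 = 5942

5942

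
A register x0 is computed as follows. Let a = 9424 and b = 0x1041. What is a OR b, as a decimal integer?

13521

9424 = 10010011010000
0x1041 = 01000001000001
 OR → 11010011010001 = 13521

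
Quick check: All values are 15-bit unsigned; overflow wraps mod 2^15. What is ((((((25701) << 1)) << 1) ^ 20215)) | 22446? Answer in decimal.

24559

25701 = 110010001100101
→ << 1 (mod 2^15) → 100100011001010 = 18634
→ << 1 (mod 2^15) → 001000110010100 = 4500
20215 = 100111011110111
→ ^ → 101111101100011 = 24419
22446 = 101011110101110
→ | → 101111111101111 = 24559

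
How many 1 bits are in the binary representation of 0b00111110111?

8

n = 111110111
Count the 1s: 1 + 1 + 1 + 1 + 1 + 1 + 1 + 1 = 8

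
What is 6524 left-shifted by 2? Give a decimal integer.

6524 = 001100101111100
shift left by 2 → 110010111110000 = 26096
(equivalently, 6524 × 2^2 = 6524 × 4)

26096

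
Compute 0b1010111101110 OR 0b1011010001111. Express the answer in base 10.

a = 1010111101110
b = 1011010001111
 OR → 1011111101111 = 6127

6127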